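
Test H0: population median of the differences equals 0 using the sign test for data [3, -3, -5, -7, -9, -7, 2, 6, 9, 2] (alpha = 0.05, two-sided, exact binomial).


Step 1: Discard zero differences. Original n = 10; n_eff = number of nonzero differences = 10.
Nonzero differences (with sign): +3, -3, -5, -7, -9, -7, +2, +6, +9, +2
Step 2: Count signs: positive = 5, negative = 5.
Step 3: Under H0: P(positive) = 0.5, so the number of positives S ~ Bin(10, 0.5).
Step 4: Two-sided exact p-value = sum of Bin(10,0.5) probabilities at or below the observed probability = 1.000000.
Step 5: alpha = 0.05. fail to reject H0.

n_eff = 10, pos = 5, neg = 5, p = 1.000000, fail to reject H0.


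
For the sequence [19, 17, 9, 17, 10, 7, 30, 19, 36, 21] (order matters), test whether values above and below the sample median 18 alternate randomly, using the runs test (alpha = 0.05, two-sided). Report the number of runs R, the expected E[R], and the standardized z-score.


Step 1: Compute median = 18; label A = above, B = below.
Labels in order: ABBBBBAAAA  (n_A = 5, n_B = 5)
Step 2: Count runs R = 3.
Step 3: Under H0 (random ordering), E[R] = 2*n_A*n_B/(n_A+n_B) + 1 = 2*5*5/10 + 1 = 6.0000.
        Var[R] = 2*n_A*n_B*(2*n_A*n_B - n_A - n_B) / ((n_A+n_B)^2 * (n_A+n_B-1)) = 2000/900 = 2.2222.
        SD[R] = 1.4907.
Step 4: Continuity-corrected z = (R + 0.5 - E[R]) / SD[R] = (3 + 0.5 - 6.0000) / 1.4907 = -1.6771.
Step 5: Two-sided p-value via normal approximation = 2*(1 - Phi(|z|)) = 0.093533.
Step 6: alpha = 0.05. fail to reject H0.

R = 3, z = -1.6771, p = 0.093533, fail to reject H0.


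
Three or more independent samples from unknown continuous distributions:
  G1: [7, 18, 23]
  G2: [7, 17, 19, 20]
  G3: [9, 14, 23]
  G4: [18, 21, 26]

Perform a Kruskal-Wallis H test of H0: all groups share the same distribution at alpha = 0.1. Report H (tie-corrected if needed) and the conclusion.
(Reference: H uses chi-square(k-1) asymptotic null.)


Step 1: Combine all N = 13 observations and assign midranks.
sorted (value, group, rank): (7,G1,1.5), (7,G2,1.5), (9,G3,3), (14,G3,4), (17,G2,5), (18,G1,6.5), (18,G4,6.5), (19,G2,8), (20,G2,9), (21,G4,10), (23,G1,11.5), (23,G3,11.5), (26,G4,13)
Step 2: Sum ranks within each group.
R_1 = 19.5 (n_1 = 3)
R_2 = 23.5 (n_2 = 4)
R_3 = 18.5 (n_3 = 3)
R_4 = 29.5 (n_4 = 3)
Step 3: H = 12/(N(N+1)) * sum(R_i^2/n_i) - 3(N+1)
     = 12/(13*14) * (19.5^2/3 + 23.5^2/4 + 18.5^2/3 + 29.5^2/3) - 3*14
     = 0.065934 * 668.979 - 42
     = 2.108516.
Step 4: Ties present; correction factor C = 1 - 18/(13^3 - 13) = 0.991758. Corrected H = 2.108516 / 0.991758 = 2.126039.
Step 5: Under H0, H ~ chi^2(3); p-value = 0.546663.
Step 6: alpha = 0.1. fail to reject H0.

H = 2.1260, df = 3, p = 0.546663, fail to reject H0.


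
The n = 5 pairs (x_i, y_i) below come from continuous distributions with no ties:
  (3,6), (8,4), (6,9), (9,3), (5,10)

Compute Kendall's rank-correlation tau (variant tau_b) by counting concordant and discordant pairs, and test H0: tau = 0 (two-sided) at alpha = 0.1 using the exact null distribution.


Step 1: Enumerate the 10 unordered pairs (i,j) with i<j and classify each by sign(x_j-x_i) * sign(y_j-y_i).
  (1,2):dx=+5,dy=-2->D; (1,3):dx=+3,dy=+3->C; (1,4):dx=+6,dy=-3->D; (1,5):dx=+2,dy=+4->C
  (2,3):dx=-2,dy=+5->D; (2,4):dx=+1,dy=-1->D; (2,5):dx=-3,dy=+6->D; (3,4):dx=+3,dy=-6->D
  (3,5):dx=-1,dy=+1->D; (4,5):dx=-4,dy=+7->D
Step 2: C = 2, D = 8, total pairs = 10.
Step 3: tau = (C - D)/(n(n-1)/2) = (2 - 8)/10 = -0.600000.
Step 4: Exact two-sided p-value (enumerate n! = 120 permutations of y under H0): p = 0.233333.
Step 5: alpha = 0.1. fail to reject H0.

tau_b = -0.6000 (C=2, D=8), p = 0.233333, fail to reject H0.


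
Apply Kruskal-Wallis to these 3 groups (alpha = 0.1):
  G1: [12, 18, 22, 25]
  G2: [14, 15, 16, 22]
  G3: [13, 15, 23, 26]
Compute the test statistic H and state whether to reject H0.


Step 1: Combine all N = 12 observations and assign midranks.
sorted (value, group, rank): (12,G1,1), (13,G3,2), (14,G2,3), (15,G2,4.5), (15,G3,4.5), (16,G2,6), (18,G1,7), (22,G1,8.5), (22,G2,8.5), (23,G3,10), (25,G1,11), (26,G3,12)
Step 2: Sum ranks within each group.
R_1 = 27.5 (n_1 = 4)
R_2 = 22 (n_2 = 4)
R_3 = 28.5 (n_3 = 4)
Step 3: H = 12/(N(N+1)) * sum(R_i^2/n_i) - 3(N+1)
     = 12/(12*13) * (27.5^2/4 + 22^2/4 + 28.5^2/4) - 3*13
     = 0.076923 * 513.125 - 39
     = 0.471154.
Step 4: Ties present; correction factor C = 1 - 12/(12^3 - 12) = 0.993007. Corrected H = 0.471154 / 0.993007 = 0.474472.
Step 5: Under H0, H ~ chi^2(2); p-value = 0.788805.
Step 6: alpha = 0.1. fail to reject H0.

H = 0.4745, df = 2, p = 0.788805, fail to reject H0.


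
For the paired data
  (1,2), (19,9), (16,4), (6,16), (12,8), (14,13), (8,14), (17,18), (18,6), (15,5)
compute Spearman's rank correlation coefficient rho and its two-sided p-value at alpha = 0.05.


Step 1: Rank x and y separately (midranks; no ties here).
rank(x): 1->1, 19->10, 16->7, 6->2, 12->4, 14->5, 8->3, 17->8, 18->9, 15->6
rank(y): 2->1, 9->6, 4->2, 16->9, 8->5, 13->7, 14->8, 18->10, 6->4, 5->3
Step 2: d_i = R_x(i) - R_y(i); compute d_i^2.
  (1-1)^2=0, (10-6)^2=16, (7-2)^2=25, (2-9)^2=49, (4-5)^2=1, (5-7)^2=4, (3-8)^2=25, (8-10)^2=4, (9-4)^2=25, (6-3)^2=9
sum(d^2) = 158.
Step 3: rho = 1 - 6*158 / (10*(10^2 - 1)) = 1 - 948/990 = 0.042424.
Step 4: Under H0, t = rho * sqrt((n-2)/(1-rho^2)) = 0.1201 ~ t(8).
Step 5: Two-sided p-value from the t-distribution with 8 df = 0.907364.
Step 6: alpha = 0.05. fail to reject H0.

rho = 0.0424, p = 0.907364, fail to reject H0 at alpha = 0.05.


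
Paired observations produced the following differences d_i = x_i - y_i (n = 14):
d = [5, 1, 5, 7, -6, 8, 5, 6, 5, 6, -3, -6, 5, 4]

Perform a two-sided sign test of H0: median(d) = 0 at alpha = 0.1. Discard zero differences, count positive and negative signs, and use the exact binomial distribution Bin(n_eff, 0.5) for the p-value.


Step 1: Discard zero differences. Original n = 14; n_eff = number of nonzero differences = 14.
Nonzero differences (with sign): +5, +1, +5, +7, -6, +8, +5, +6, +5, +6, -3, -6, +5, +4
Step 2: Count signs: positive = 11, negative = 3.
Step 3: Under H0: P(positive) = 0.5, so the number of positives S ~ Bin(14, 0.5).
Step 4: Two-sided exact p-value = sum of Bin(14,0.5) probabilities at or below the observed probability = 0.057373.
Step 5: alpha = 0.1. reject H0.

n_eff = 14, pos = 11, neg = 3, p = 0.057373, reject H0.


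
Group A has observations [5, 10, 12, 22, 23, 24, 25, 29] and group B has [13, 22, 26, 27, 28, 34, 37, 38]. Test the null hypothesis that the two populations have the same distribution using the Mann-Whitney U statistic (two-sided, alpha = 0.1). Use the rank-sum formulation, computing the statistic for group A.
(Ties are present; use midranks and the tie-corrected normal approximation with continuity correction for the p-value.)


Step 1: Combine and sort all 16 observations; assign midranks.
sorted (value, group): (5,X), (10,X), (12,X), (13,Y), (22,X), (22,Y), (23,X), (24,X), (25,X), (26,Y), (27,Y), (28,Y), (29,X), (34,Y), (37,Y), (38,Y)
ranks: 5->1, 10->2, 12->3, 13->4, 22->5.5, 22->5.5, 23->7, 24->8, 25->9, 26->10, 27->11, 28->12, 29->13, 34->14, 37->15, 38->16
Step 2: Rank sum for X: R1 = 1 + 2 + 3 + 5.5 + 7 + 8 + 9 + 13 = 48.5.
Step 3: U_X = R1 - n1(n1+1)/2 = 48.5 - 8*9/2 = 48.5 - 36 = 12.5.
       U_Y = n1*n2 - U_X = 64 - 12.5 = 51.5.
Step 4: Ties are present, so use the tie-corrected normal approximation (with continuity correction) for the p-value.
Step 5: p-value = 0.045840; compare to alpha = 0.1. reject H0.

U_X = 12.5, p = 0.045840, reject H0 at alpha = 0.1.


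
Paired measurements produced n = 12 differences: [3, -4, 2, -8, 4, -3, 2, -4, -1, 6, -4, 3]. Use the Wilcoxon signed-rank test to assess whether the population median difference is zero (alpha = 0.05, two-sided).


Step 1: Drop any zero differences (none here) and take |d_i|.
|d| = [3, 4, 2, 8, 4, 3, 2, 4, 1, 6, 4, 3]
Step 2: Midrank |d_i| (ties get averaged ranks).
ranks: |3|->5, |4|->8.5, |2|->2.5, |8|->12, |4|->8.5, |3|->5, |2|->2.5, |4|->8.5, |1|->1, |6|->11, |4|->8.5, |3|->5
Step 3: Attach original signs; sum ranks with positive sign and with negative sign.
W+ = 5 + 2.5 + 8.5 + 2.5 + 11 + 5 = 34.5
W- = 8.5 + 12 + 5 + 8.5 + 1 + 8.5 = 43.5
(Check: W+ + W- = 78 should equal n(n+1)/2 = 78.)
Step 4: Test statistic W = min(W+, W-) = 34.5.
Step 5: Ties in |d|, so use the tie-corrected normal approximation.
        E[W] = n(n+1)/4 = 12*13/4 = 39.
        Tie groups: |d|=2 (t=2), |d|=3 (t=3), |d|=4 (t=4); sum(t^3 - t) = 90.
        Var[W] = n(n+1)(2n+1)/24 - sum(t^3-t)/48 = 3900/24 - 90/48 = 160.625.
        z = (W - E[W]) / sqrt(Var[W]) = (34.5 - 39) / 12.6738 = -0.3551.
        Two-sided p = 2*Phi(z) = 0.722542.
Step 6: alpha = 0.05. fail to reject H0.

W+ = 34.5, W- = 43.5, W = min = 34.5, p = 0.722542, fail to reject H0.


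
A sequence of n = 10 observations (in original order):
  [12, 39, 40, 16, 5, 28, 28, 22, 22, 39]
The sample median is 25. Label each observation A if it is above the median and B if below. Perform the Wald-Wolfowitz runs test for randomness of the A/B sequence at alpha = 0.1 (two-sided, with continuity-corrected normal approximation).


Step 1: Compute median = 25; label A = above, B = below.
Labels in order: BAABBAABBA  (n_A = 5, n_B = 5)
Step 2: Count runs R = 6.
Step 3: Under H0 (random ordering), E[R] = 2*n_A*n_B/(n_A+n_B) + 1 = 2*5*5/10 + 1 = 6.0000.
        Var[R] = 2*n_A*n_B*(2*n_A*n_B - n_A - n_B) / ((n_A+n_B)^2 * (n_A+n_B-1)) = 2000/900 = 2.2222.
        SD[R] = 1.4907.
Step 4: R = E[R], so z = 0 with no continuity correction.
Step 5: Two-sided p-value via normal approximation = 2*(1 - Phi(|z|)) = 1.000000.
Step 6: alpha = 0.1. fail to reject H0.

R = 6, z = 0.0000, p = 1.000000, fail to reject H0.


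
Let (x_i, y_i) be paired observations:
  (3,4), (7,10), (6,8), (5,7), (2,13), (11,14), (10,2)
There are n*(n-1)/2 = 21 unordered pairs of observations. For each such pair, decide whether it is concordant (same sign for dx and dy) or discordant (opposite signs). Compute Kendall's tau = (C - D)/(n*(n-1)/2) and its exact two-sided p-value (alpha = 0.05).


Step 1: Enumerate the 21 unordered pairs (i,j) with i<j and classify each by sign(x_j-x_i) * sign(y_j-y_i).
  (1,2):dx=+4,dy=+6->C; (1,3):dx=+3,dy=+4->C; (1,4):dx=+2,dy=+3->C; (1,5):dx=-1,dy=+9->D
  (1,6):dx=+8,dy=+10->C; (1,7):dx=+7,dy=-2->D; (2,3):dx=-1,dy=-2->C; (2,4):dx=-2,dy=-3->C
  (2,5):dx=-5,dy=+3->D; (2,6):dx=+4,dy=+4->C; (2,7):dx=+3,dy=-8->D; (3,4):dx=-1,dy=-1->C
  (3,5):dx=-4,dy=+5->D; (3,6):dx=+5,dy=+6->C; (3,7):dx=+4,dy=-6->D; (4,5):dx=-3,dy=+6->D
  (4,6):dx=+6,dy=+7->C; (4,7):dx=+5,dy=-5->D; (5,6):dx=+9,dy=+1->C; (5,7):dx=+8,dy=-11->D
  (6,7):dx=-1,dy=-12->C
Step 2: C = 12, D = 9, total pairs = 21.
Step 3: tau = (C - D)/(n(n-1)/2) = (12 - 9)/21 = 0.142857.
Step 4: Exact two-sided p-value (enumerate n! = 5040 permutations of y under H0): p = 0.772619.
Step 5: alpha = 0.05. fail to reject H0.

tau_b = 0.1429 (C=12, D=9), p = 0.772619, fail to reject H0.


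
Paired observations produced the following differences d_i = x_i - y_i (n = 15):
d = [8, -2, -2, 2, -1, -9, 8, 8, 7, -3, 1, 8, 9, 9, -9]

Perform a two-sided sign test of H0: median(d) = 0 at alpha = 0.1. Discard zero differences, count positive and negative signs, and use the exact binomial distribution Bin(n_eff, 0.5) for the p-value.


Step 1: Discard zero differences. Original n = 15; n_eff = number of nonzero differences = 15.
Nonzero differences (with sign): +8, -2, -2, +2, -1, -9, +8, +8, +7, -3, +1, +8, +9, +9, -9
Step 2: Count signs: positive = 9, negative = 6.
Step 3: Under H0: P(positive) = 0.5, so the number of positives S ~ Bin(15, 0.5).
Step 4: Two-sided exact p-value = sum of Bin(15,0.5) probabilities at or below the observed probability = 0.607239.
Step 5: alpha = 0.1. fail to reject H0.

n_eff = 15, pos = 9, neg = 6, p = 0.607239, fail to reject H0.


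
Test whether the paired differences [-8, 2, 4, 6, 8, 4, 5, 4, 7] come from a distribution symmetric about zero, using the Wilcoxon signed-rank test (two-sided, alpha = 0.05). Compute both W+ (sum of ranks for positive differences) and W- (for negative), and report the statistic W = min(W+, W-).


Step 1: Drop any zero differences (none here) and take |d_i|.
|d| = [8, 2, 4, 6, 8, 4, 5, 4, 7]
Step 2: Midrank |d_i| (ties get averaged ranks).
ranks: |8|->8.5, |2|->1, |4|->3, |6|->6, |8|->8.5, |4|->3, |5|->5, |4|->3, |7|->7
Step 3: Attach original signs; sum ranks with positive sign and with negative sign.
W+ = 1 + 3 + 6 + 8.5 + 3 + 5 + 3 + 7 = 36.5
W- = 8.5 = 8.5
(Check: W+ + W- = 45 should equal n(n+1)/2 = 45.)
Step 4: Test statistic W = min(W+, W-) = 8.5.
Step 5: Ties in |d|, so use the tie-corrected normal approximation.
        E[W] = n(n+1)/4 = 9*10/4 = 22.5.
        Tie groups: |d|=4 (t=3), |d|=8 (t=2); sum(t^3 - t) = 30.
        Var[W] = n(n+1)(2n+1)/24 - sum(t^3-t)/48 = 1710/24 - 30/48 = 70.625.
        z = (W - E[W]) / sqrt(Var[W]) = (8.5 - 22.5) / 8.4039 = -1.6659.
        Two-sided p = 2*Phi(z) = 0.095733.
Step 6: alpha = 0.05. fail to reject H0.

W+ = 36.5, W- = 8.5, W = min = 8.5, p = 0.095733, fail to reject H0.


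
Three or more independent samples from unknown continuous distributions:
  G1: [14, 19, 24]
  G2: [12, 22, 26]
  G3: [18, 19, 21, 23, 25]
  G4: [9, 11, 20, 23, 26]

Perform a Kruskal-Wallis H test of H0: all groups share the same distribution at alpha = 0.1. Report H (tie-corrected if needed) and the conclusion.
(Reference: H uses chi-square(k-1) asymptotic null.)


Step 1: Combine all N = 16 observations and assign midranks.
sorted (value, group, rank): (9,G4,1), (11,G4,2), (12,G2,3), (14,G1,4), (18,G3,5), (19,G1,6.5), (19,G3,6.5), (20,G4,8), (21,G3,9), (22,G2,10), (23,G3,11.5), (23,G4,11.5), (24,G1,13), (25,G3,14), (26,G2,15.5), (26,G4,15.5)
Step 2: Sum ranks within each group.
R_1 = 23.5 (n_1 = 3)
R_2 = 28.5 (n_2 = 3)
R_3 = 46 (n_3 = 5)
R_4 = 38 (n_4 = 5)
Step 3: H = 12/(N(N+1)) * sum(R_i^2/n_i) - 3(N+1)
     = 12/(16*17) * (23.5^2/3 + 28.5^2/3 + 46^2/5 + 38^2/5) - 3*17
     = 0.044118 * 1166.83 - 51
     = 0.477941.
Step 4: Ties present; correction factor C = 1 - 18/(16^3 - 16) = 0.995588. Corrected H = 0.477941 / 0.995588 = 0.480059.
Step 5: Under H0, H ~ chi^2(3); p-value = 0.923250.
Step 6: alpha = 0.1. fail to reject H0.

H = 0.4801, df = 3, p = 0.923250, fail to reject H0.


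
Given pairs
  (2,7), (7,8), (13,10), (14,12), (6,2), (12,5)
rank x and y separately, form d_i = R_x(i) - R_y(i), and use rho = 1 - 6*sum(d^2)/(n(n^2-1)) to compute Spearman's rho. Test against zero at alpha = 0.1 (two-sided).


Step 1: Rank x and y separately (midranks; no ties here).
rank(x): 2->1, 7->3, 13->5, 14->6, 6->2, 12->4
rank(y): 7->3, 8->4, 10->5, 12->6, 2->1, 5->2
Step 2: d_i = R_x(i) - R_y(i); compute d_i^2.
  (1-3)^2=4, (3-4)^2=1, (5-5)^2=0, (6-6)^2=0, (2-1)^2=1, (4-2)^2=4
sum(d^2) = 10.
Step 3: rho = 1 - 6*10 / (6*(6^2 - 1)) = 1 - 60/210 = 0.714286.
Step 4: Under H0, t = rho * sqrt((n-2)/(1-rho^2)) = 2.0412 ~ t(4).
Step 5: Two-sided p-value from the t-distribution with 4 df = 0.110787.
Step 6: alpha = 0.1. fail to reject H0.

rho = 0.7143, p = 0.110787, fail to reject H0 at alpha = 0.1.


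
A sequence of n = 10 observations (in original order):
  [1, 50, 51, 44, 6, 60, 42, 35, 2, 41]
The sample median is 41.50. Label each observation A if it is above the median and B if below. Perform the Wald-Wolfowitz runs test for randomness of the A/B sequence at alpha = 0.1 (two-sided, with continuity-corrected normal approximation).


Step 1: Compute median = 41.50; label A = above, B = below.
Labels in order: BAAABAABBB  (n_A = 5, n_B = 5)
Step 2: Count runs R = 5.
Step 3: Under H0 (random ordering), E[R] = 2*n_A*n_B/(n_A+n_B) + 1 = 2*5*5/10 + 1 = 6.0000.
        Var[R] = 2*n_A*n_B*(2*n_A*n_B - n_A - n_B) / ((n_A+n_B)^2 * (n_A+n_B-1)) = 2000/900 = 2.2222.
        SD[R] = 1.4907.
Step 4: Continuity-corrected z = (R + 0.5 - E[R]) / SD[R] = (5 + 0.5 - 6.0000) / 1.4907 = -0.3354.
Step 5: Two-sided p-value via normal approximation = 2*(1 - Phi(|z|)) = 0.737316.
Step 6: alpha = 0.1. fail to reject H0.

R = 5, z = -0.3354, p = 0.737316, fail to reject H0.


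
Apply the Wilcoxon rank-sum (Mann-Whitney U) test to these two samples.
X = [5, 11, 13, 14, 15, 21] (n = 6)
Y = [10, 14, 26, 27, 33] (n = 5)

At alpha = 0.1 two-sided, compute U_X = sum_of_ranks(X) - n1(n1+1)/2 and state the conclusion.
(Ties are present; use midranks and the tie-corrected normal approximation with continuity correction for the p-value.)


Step 1: Combine and sort all 11 observations; assign midranks.
sorted (value, group): (5,X), (10,Y), (11,X), (13,X), (14,X), (14,Y), (15,X), (21,X), (26,Y), (27,Y), (33,Y)
ranks: 5->1, 10->2, 11->3, 13->4, 14->5.5, 14->5.5, 15->7, 21->8, 26->9, 27->10, 33->11
Step 2: Rank sum for X: R1 = 1 + 3 + 4 + 5.5 + 7 + 8 = 28.5.
Step 3: U_X = R1 - n1(n1+1)/2 = 28.5 - 6*7/2 = 28.5 - 21 = 7.5.
       U_Y = n1*n2 - U_X = 30 - 7.5 = 22.5.
Step 4: Ties are present, so use the tie-corrected normal approximation (with continuity correction) for the p-value.
Step 5: p-value = 0.200217; compare to alpha = 0.1. fail to reject H0.

U_X = 7.5, p = 0.200217, fail to reject H0 at alpha = 0.1.


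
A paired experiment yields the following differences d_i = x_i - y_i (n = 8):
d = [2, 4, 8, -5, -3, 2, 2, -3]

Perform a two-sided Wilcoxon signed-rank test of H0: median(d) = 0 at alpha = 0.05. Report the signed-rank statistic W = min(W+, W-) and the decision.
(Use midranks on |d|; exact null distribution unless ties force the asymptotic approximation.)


Step 1: Drop any zero differences (none here) and take |d_i|.
|d| = [2, 4, 8, 5, 3, 2, 2, 3]
Step 2: Midrank |d_i| (ties get averaged ranks).
ranks: |2|->2, |4|->6, |8|->8, |5|->7, |3|->4.5, |2|->2, |2|->2, |3|->4.5
Step 3: Attach original signs; sum ranks with positive sign and with negative sign.
W+ = 2 + 6 + 8 + 2 + 2 = 20
W- = 7 + 4.5 + 4.5 = 16
(Check: W+ + W- = 36 should equal n(n+1)/2 = 36.)
Step 4: Test statistic W = min(W+, W-) = 16.
Step 5: Ties in |d|, so use the tie-corrected normal approximation.
        E[W] = n(n+1)/4 = 8*9/4 = 18.
        Tie groups: |d|=2 (t=3), |d|=3 (t=2); sum(t^3 - t) = 30.
        Var[W] = n(n+1)(2n+1)/24 - sum(t^3-t)/48 = 1224/24 - 30/48 = 50.375.
        z = (W - E[W]) / sqrt(Var[W]) = (16 - 18) / 7.0975 = -0.2818.
        Two-sided p = 2*Phi(z) = 0.778106.
Step 6: alpha = 0.05. fail to reject H0.

W+ = 20, W- = 16, W = min = 16, p = 0.778106, fail to reject H0.


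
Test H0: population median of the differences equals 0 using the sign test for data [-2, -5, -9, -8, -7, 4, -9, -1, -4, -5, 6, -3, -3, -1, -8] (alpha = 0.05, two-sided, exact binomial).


Step 1: Discard zero differences. Original n = 15; n_eff = number of nonzero differences = 15.
Nonzero differences (with sign): -2, -5, -9, -8, -7, +4, -9, -1, -4, -5, +6, -3, -3, -1, -8
Step 2: Count signs: positive = 2, negative = 13.
Step 3: Under H0: P(positive) = 0.5, so the number of positives S ~ Bin(15, 0.5).
Step 4: Two-sided exact p-value = sum of Bin(15,0.5) probabilities at or below the observed probability = 0.007385.
Step 5: alpha = 0.05. reject H0.

n_eff = 15, pos = 2, neg = 13, p = 0.007385, reject H0.


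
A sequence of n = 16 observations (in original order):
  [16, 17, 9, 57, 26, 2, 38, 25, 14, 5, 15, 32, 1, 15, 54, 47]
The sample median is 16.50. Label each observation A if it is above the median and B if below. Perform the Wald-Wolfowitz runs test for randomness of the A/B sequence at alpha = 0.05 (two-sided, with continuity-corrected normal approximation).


Step 1: Compute median = 16.50; label A = above, B = below.
Labels in order: BABAABAABBBABBAA  (n_A = 8, n_B = 8)
Step 2: Count runs R = 10.
Step 3: Under H0 (random ordering), E[R] = 2*n_A*n_B/(n_A+n_B) + 1 = 2*8*8/16 + 1 = 9.0000.
        Var[R] = 2*n_A*n_B*(2*n_A*n_B - n_A - n_B) / ((n_A+n_B)^2 * (n_A+n_B-1)) = 14336/3840 = 3.7333.
        SD[R] = 1.9322.
Step 4: Continuity-corrected z = (R - 0.5 - E[R]) / SD[R] = (10 - 0.5 - 9.0000) / 1.9322 = 0.2588.
Step 5: Two-sided p-value via normal approximation = 2*(1 - Phi(|z|)) = 0.795809.
Step 6: alpha = 0.05. fail to reject H0.

R = 10, z = 0.2588, p = 0.795809, fail to reject H0.


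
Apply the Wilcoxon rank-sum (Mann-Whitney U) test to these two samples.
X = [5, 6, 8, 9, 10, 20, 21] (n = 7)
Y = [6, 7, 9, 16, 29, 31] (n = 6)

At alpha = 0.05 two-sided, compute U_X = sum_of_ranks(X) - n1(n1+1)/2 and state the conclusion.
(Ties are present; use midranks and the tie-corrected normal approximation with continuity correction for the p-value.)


Step 1: Combine and sort all 13 observations; assign midranks.
sorted (value, group): (5,X), (6,X), (6,Y), (7,Y), (8,X), (9,X), (9,Y), (10,X), (16,Y), (20,X), (21,X), (29,Y), (31,Y)
ranks: 5->1, 6->2.5, 6->2.5, 7->4, 8->5, 9->6.5, 9->6.5, 10->8, 16->9, 20->10, 21->11, 29->12, 31->13
Step 2: Rank sum for X: R1 = 1 + 2.5 + 5 + 6.5 + 8 + 10 + 11 = 44.
Step 3: U_X = R1 - n1(n1+1)/2 = 44 - 7*8/2 = 44 - 28 = 16.
       U_Y = n1*n2 - U_X = 42 - 16 = 26.
Step 4: Ties are present, so use the tie-corrected normal approximation (with continuity correction) for the p-value.
Step 5: p-value = 0.519167; compare to alpha = 0.05. fail to reject H0.

U_X = 16, p = 0.519167, fail to reject H0 at alpha = 0.05.


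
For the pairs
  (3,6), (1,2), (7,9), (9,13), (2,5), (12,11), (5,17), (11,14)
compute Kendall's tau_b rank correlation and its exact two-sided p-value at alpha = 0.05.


Step 1: Enumerate the 28 unordered pairs (i,j) with i<j and classify each by sign(x_j-x_i) * sign(y_j-y_i).
  (1,2):dx=-2,dy=-4->C; (1,3):dx=+4,dy=+3->C; (1,4):dx=+6,dy=+7->C; (1,5):dx=-1,dy=-1->C
  (1,6):dx=+9,dy=+5->C; (1,7):dx=+2,dy=+11->C; (1,8):dx=+8,dy=+8->C; (2,3):dx=+6,dy=+7->C
  (2,4):dx=+8,dy=+11->C; (2,5):dx=+1,dy=+3->C; (2,6):dx=+11,dy=+9->C; (2,7):dx=+4,dy=+15->C
  (2,8):dx=+10,dy=+12->C; (3,4):dx=+2,dy=+4->C; (3,5):dx=-5,dy=-4->C; (3,6):dx=+5,dy=+2->C
  (3,7):dx=-2,dy=+8->D; (3,8):dx=+4,dy=+5->C; (4,5):dx=-7,dy=-8->C; (4,6):dx=+3,dy=-2->D
  (4,7):dx=-4,dy=+4->D; (4,8):dx=+2,dy=+1->C; (5,6):dx=+10,dy=+6->C; (5,7):dx=+3,dy=+12->C
  (5,8):dx=+9,dy=+9->C; (6,7):dx=-7,dy=+6->D; (6,8):dx=-1,dy=+3->D; (7,8):dx=+6,dy=-3->D
Step 2: C = 22, D = 6, total pairs = 28.
Step 3: tau = (C - D)/(n(n-1)/2) = (22 - 6)/28 = 0.571429.
Step 4: Exact two-sided p-value (enumerate n! = 40320 permutations of y under H0): p = 0.061012.
Step 5: alpha = 0.05. fail to reject H0.

tau_b = 0.5714 (C=22, D=6), p = 0.061012, fail to reject H0.


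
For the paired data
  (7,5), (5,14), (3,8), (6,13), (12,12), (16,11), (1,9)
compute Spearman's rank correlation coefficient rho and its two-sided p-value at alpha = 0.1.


Step 1: Rank x and y separately (midranks; no ties here).
rank(x): 7->5, 5->3, 3->2, 6->4, 12->6, 16->7, 1->1
rank(y): 5->1, 14->7, 8->2, 13->6, 12->5, 11->4, 9->3
Step 2: d_i = R_x(i) - R_y(i); compute d_i^2.
  (5-1)^2=16, (3-7)^2=16, (2-2)^2=0, (4-6)^2=4, (6-5)^2=1, (7-4)^2=9, (1-3)^2=4
sum(d^2) = 50.
Step 3: rho = 1 - 6*50 / (7*(7^2 - 1)) = 1 - 300/336 = 0.107143.
Step 4: Under H0, t = rho * sqrt((n-2)/(1-rho^2)) = 0.2410 ~ t(5).
Step 5: Two-sided p-value from the t-distribution with 5 df = 0.819151.
Step 6: alpha = 0.1. fail to reject H0.

rho = 0.1071, p = 0.819151, fail to reject H0 at alpha = 0.1.


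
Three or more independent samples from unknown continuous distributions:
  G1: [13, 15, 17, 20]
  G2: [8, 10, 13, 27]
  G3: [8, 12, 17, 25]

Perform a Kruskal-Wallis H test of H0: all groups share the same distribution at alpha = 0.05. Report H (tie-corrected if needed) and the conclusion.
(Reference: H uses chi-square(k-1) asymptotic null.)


Step 1: Combine all N = 12 observations and assign midranks.
sorted (value, group, rank): (8,G2,1.5), (8,G3,1.5), (10,G2,3), (12,G3,4), (13,G1,5.5), (13,G2,5.5), (15,G1,7), (17,G1,8.5), (17,G3,8.5), (20,G1,10), (25,G3,11), (27,G2,12)
Step 2: Sum ranks within each group.
R_1 = 31 (n_1 = 4)
R_2 = 22 (n_2 = 4)
R_3 = 25 (n_3 = 4)
Step 3: H = 12/(N(N+1)) * sum(R_i^2/n_i) - 3(N+1)
     = 12/(12*13) * (31^2/4 + 22^2/4 + 25^2/4) - 3*13
     = 0.076923 * 517.5 - 39
     = 0.807692.
Step 4: Ties present; correction factor C = 1 - 18/(12^3 - 12) = 0.989510. Corrected H = 0.807692 / 0.989510 = 0.816254.
Step 5: Under H0, H ~ chi^2(2); p-value = 0.664894.
Step 6: alpha = 0.05. fail to reject H0.

H = 0.8163, df = 2, p = 0.664894, fail to reject H0.


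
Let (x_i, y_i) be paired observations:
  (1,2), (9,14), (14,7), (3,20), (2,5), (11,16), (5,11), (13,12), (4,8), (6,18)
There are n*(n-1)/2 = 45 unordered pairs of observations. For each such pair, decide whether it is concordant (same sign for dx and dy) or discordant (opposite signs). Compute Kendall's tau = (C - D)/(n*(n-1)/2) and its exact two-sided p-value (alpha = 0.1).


Step 1: Enumerate the 45 unordered pairs (i,j) with i<j and classify each by sign(x_j-x_i) * sign(y_j-y_i).
  (1,2):dx=+8,dy=+12->C; (1,3):dx=+13,dy=+5->C; (1,4):dx=+2,dy=+18->C; (1,5):dx=+1,dy=+3->C
  (1,6):dx=+10,dy=+14->C; (1,7):dx=+4,dy=+9->C; (1,8):dx=+12,dy=+10->C; (1,9):dx=+3,dy=+6->C
  (1,10):dx=+5,dy=+16->C; (2,3):dx=+5,dy=-7->D; (2,4):dx=-6,dy=+6->D; (2,5):dx=-7,dy=-9->C
  (2,6):dx=+2,dy=+2->C; (2,7):dx=-4,dy=-3->C; (2,8):dx=+4,dy=-2->D; (2,9):dx=-5,dy=-6->C
  (2,10):dx=-3,dy=+4->D; (3,4):dx=-11,dy=+13->D; (3,5):dx=-12,dy=-2->C; (3,6):dx=-3,dy=+9->D
  (3,7):dx=-9,dy=+4->D; (3,8):dx=-1,dy=+5->D; (3,9):dx=-10,dy=+1->D; (3,10):dx=-8,dy=+11->D
  (4,5):dx=-1,dy=-15->C; (4,6):dx=+8,dy=-4->D; (4,7):dx=+2,dy=-9->D; (4,8):dx=+10,dy=-8->D
  (4,9):dx=+1,dy=-12->D; (4,10):dx=+3,dy=-2->D; (5,6):dx=+9,dy=+11->C; (5,7):dx=+3,dy=+6->C
  (5,8):dx=+11,dy=+7->C; (5,9):dx=+2,dy=+3->C; (5,10):dx=+4,dy=+13->C; (6,7):dx=-6,dy=-5->C
  (6,8):dx=+2,dy=-4->D; (6,9):dx=-7,dy=-8->C; (6,10):dx=-5,dy=+2->D; (7,8):dx=+8,dy=+1->C
  (7,9):dx=-1,dy=-3->C; (7,10):dx=+1,dy=+7->C; (8,9):dx=-9,dy=-4->C; (8,10):dx=-7,dy=+6->D
  (9,10):dx=+2,dy=+10->C
Step 2: C = 27, D = 18, total pairs = 45.
Step 3: tau = (C - D)/(n(n-1)/2) = (27 - 18)/45 = 0.200000.
Step 4: Exact two-sided p-value (enumerate n! = 3628800 permutations of y under H0): p = 0.484313.
Step 5: alpha = 0.1. fail to reject H0.

tau_b = 0.2000 (C=27, D=18), p = 0.484313, fail to reject H0.


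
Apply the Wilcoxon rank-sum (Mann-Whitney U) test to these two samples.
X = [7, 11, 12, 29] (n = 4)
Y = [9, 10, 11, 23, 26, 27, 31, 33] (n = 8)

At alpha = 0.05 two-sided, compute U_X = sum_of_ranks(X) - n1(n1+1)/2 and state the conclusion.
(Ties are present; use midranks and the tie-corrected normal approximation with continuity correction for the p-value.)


Step 1: Combine and sort all 12 observations; assign midranks.
sorted (value, group): (7,X), (9,Y), (10,Y), (11,X), (11,Y), (12,X), (23,Y), (26,Y), (27,Y), (29,X), (31,Y), (33,Y)
ranks: 7->1, 9->2, 10->3, 11->4.5, 11->4.5, 12->6, 23->7, 26->8, 27->9, 29->10, 31->11, 33->12
Step 2: Rank sum for X: R1 = 1 + 4.5 + 6 + 10 = 21.5.
Step 3: U_X = R1 - n1(n1+1)/2 = 21.5 - 4*5/2 = 21.5 - 10 = 11.5.
       U_Y = n1*n2 - U_X = 32 - 11.5 = 20.5.
Step 4: Ties are present, so use the tie-corrected normal approximation (with continuity correction) for the p-value.
Step 5: p-value = 0.496152; compare to alpha = 0.05. fail to reject H0.

U_X = 11.5, p = 0.496152, fail to reject H0 at alpha = 0.05.


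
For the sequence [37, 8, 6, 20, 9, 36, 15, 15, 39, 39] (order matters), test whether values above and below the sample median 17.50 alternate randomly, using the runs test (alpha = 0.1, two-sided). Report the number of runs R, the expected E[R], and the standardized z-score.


Step 1: Compute median = 17.50; label A = above, B = below.
Labels in order: ABBABABBAA  (n_A = 5, n_B = 5)
Step 2: Count runs R = 7.
Step 3: Under H0 (random ordering), E[R] = 2*n_A*n_B/(n_A+n_B) + 1 = 2*5*5/10 + 1 = 6.0000.
        Var[R] = 2*n_A*n_B*(2*n_A*n_B - n_A - n_B) / ((n_A+n_B)^2 * (n_A+n_B-1)) = 2000/900 = 2.2222.
        SD[R] = 1.4907.
Step 4: Continuity-corrected z = (R - 0.5 - E[R]) / SD[R] = (7 - 0.5 - 6.0000) / 1.4907 = 0.3354.
Step 5: Two-sided p-value via normal approximation = 2*(1 - Phi(|z|)) = 0.737316.
Step 6: alpha = 0.1. fail to reject H0.

R = 7, z = 0.3354, p = 0.737316, fail to reject H0.


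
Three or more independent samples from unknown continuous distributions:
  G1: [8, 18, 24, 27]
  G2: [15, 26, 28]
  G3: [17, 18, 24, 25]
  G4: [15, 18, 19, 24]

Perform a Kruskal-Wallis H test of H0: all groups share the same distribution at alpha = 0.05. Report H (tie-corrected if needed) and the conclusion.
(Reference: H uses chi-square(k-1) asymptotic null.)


Step 1: Combine all N = 15 observations and assign midranks.
sorted (value, group, rank): (8,G1,1), (15,G2,2.5), (15,G4,2.5), (17,G3,4), (18,G1,6), (18,G3,6), (18,G4,6), (19,G4,8), (24,G1,10), (24,G3,10), (24,G4,10), (25,G3,12), (26,G2,13), (27,G1,14), (28,G2,15)
Step 2: Sum ranks within each group.
R_1 = 31 (n_1 = 4)
R_2 = 30.5 (n_2 = 3)
R_3 = 32 (n_3 = 4)
R_4 = 26.5 (n_4 = 4)
Step 3: H = 12/(N(N+1)) * sum(R_i^2/n_i) - 3(N+1)
     = 12/(15*16) * (31^2/4 + 30.5^2/3 + 32^2/4 + 26.5^2/4) - 3*16
     = 0.050000 * 981.896 - 48
     = 1.094792.
Step 4: Ties present; correction factor C = 1 - 54/(15^3 - 15) = 0.983929. Corrected H = 1.094792 / 0.983929 = 1.112674.
Step 5: Under H0, H ~ chi^2(3); p-value = 0.774015.
Step 6: alpha = 0.05. fail to reject H0.

H = 1.1127, df = 3, p = 0.774015, fail to reject H0.


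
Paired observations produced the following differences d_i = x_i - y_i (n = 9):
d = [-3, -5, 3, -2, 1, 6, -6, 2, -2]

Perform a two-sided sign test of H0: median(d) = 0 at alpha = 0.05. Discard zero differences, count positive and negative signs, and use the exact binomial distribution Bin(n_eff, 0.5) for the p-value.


Step 1: Discard zero differences. Original n = 9; n_eff = number of nonzero differences = 9.
Nonzero differences (with sign): -3, -5, +3, -2, +1, +6, -6, +2, -2
Step 2: Count signs: positive = 4, negative = 5.
Step 3: Under H0: P(positive) = 0.5, so the number of positives S ~ Bin(9, 0.5).
Step 4: Two-sided exact p-value = sum of Bin(9,0.5) probabilities at or below the observed probability = 1.000000.
Step 5: alpha = 0.05. fail to reject H0.

n_eff = 9, pos = 4, neg = 5, p = 1.000000, fail to reject H0.


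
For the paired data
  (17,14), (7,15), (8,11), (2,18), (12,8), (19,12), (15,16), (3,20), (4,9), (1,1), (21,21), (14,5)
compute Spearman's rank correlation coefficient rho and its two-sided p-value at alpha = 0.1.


Step 1: Rank x and y separately (midranks; no ties here).
rank(x): 17->10, 7->5, 8->6, 2->2, 12->7, 19->11, 15->9, 3->3, 4->4, 1->1, 21->12, 14->8
rank(y): 14->7, 15->8, 11->5, 18->10, 8->3, 12->6, 16->9, 20->11, 9->4, 1->1, 21->12, 5->2
Step 2: d_i = R_x(i) - R_y(i); compute d_i^2.
  (10-7)^2=9, (5-8)^2=9, (6-5)^2=1, (2-10)^2=64, (7-3)^2=16, (11-6)^2=25, (9-9)^2=0, (3-11)^2=64, (4-4)^2=0, (1-1)^2=0, (12-12)^2=0, (8-2)^2=36
sum(d^2) = 224.
Step 3: rho = 1 - 6*224 / (12*(12^2 - 1)) = 1 - 1344/1716 = 0.216783.
Step 4: Under H0, t = rho * sqrt((n-2)/(1-rho^2)) = 0.7022 ~ t(10).
Step 5: Two-sided p-value from the t-distribution with 10 df = 0.498556.
Step 6: alpha = 0.1. fail to reject H0.

rho = 0.2168, p = 0.498556, fail to reject H0 at alpha = 0.1.


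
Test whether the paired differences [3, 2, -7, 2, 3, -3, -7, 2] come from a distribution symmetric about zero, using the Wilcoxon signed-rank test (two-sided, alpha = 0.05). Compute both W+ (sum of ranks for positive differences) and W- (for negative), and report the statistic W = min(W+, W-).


Step 1: Drop any zero differences (none here) and take |d_i|.
|d| = [3, 2, 7, 2, 3, 3, 7, 2]
Step 2: Midrank |d_i| (ties get averaged ranks).
ranks: |3|->5, |2|->2, |7|->7.5, |2|->2, |3|->5, |3|->5, |7|->7.5, |2|->2
Step 3: Attach original signs; sum ranks with positive sign and with negative sign.
W+ = 5 + 2 + 2 + 5 + 2 = 16
W- = 7.5 + 5 + 7.5 = 20
(Check: W+ + W- = 36 should equal n(n+1)/2 = 36.)
Step 4: Test statistic W = min(W+, W-) = 16.
Step 5: Ties in |d|, so use the tie-corrected normal approximation.
        E[W] = n(n+1)/4 = 8*9/4 = 18.
        Tie groups: |d|=2 (t=3), |d|=3 (t=3), |d|=7 (t=2); sum(t^3 - t) = 54.
        Var[W] = n(n+1)(2n+1)/24 - sum(t^3-t)/48 = 1224/24 - 54/48 = 49.875.
        z = (W - E[W]) / sqrt(Var[W]) = (16 - 18) / 7.0622 = -0.2832.
        Two-sided p = 2*Phi(z) = 0.777026.
Step 6: alpha = 0.05. fail to reject H0.

W+ = 16, W- = 20, W = min = 16, p = 0.777026, fail to reject H0.


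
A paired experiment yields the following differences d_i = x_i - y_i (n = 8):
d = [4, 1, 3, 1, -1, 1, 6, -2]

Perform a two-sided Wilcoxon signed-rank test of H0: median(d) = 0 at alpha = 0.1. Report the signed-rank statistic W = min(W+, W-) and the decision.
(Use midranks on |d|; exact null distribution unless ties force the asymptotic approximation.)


Step 1: Drop any zero differences (none here) and take |d_i|.
|d| = [4, 1, 3, 1, 1, 1, 6, 2]
Step 2: Midrank |d_i| (ties get averaged ranks).
ranks: |4|->7, |1|->2.5, |3|->6, |1|->2.5, |1|->2.5, |1|->2.5, |6|->8, |2|->5
Step 3: Attach original signs; sum ranks with positive sign and with negative sign.
W+ = 7 + 2.5 + 6 + 2.5 + 2.5 + 8 = 28.5
W- = 2.5 + 5 = 7.5
(Check: W+ + W- = 36 should equal n(n+1)/2 = 36.)
Step 4: Test statistic W = min(W+, W-) = 7.5.
Step 5: Ties in |d|, so use the tie-corrected normal approximation.
        E[W] = n(n+1)/4 = 8*9/4 = 18.
        Tie groups: |d|=1 (t=4); sum(t^3 - t) = 60.
        Var[W] = n(n+1)(2n+1)/24 - sum(t^3-t)/48 = 1224/24 - 60/48 = 49.75.
        z = (W - E[W]) / sqrt(Var[W]) = (7.5 - 18) / 7.0534 = -1.4887.
        Two-sided p = 2*Phi(z) = 0.136579.
Step 6: alpha = 0.1. fail to reject H0.

W+ = 28.5, W- = 7.5, W = min = 7.5, p = 0.136579, fail to reject H0.


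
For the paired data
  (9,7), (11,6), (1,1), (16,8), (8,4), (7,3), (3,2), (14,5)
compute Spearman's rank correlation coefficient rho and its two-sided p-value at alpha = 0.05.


Step 1: Rank x and y separately (midranks; no ties here).
rank(x): 9->5, 11->6, 1->1, 16->8, 8->4, 7->3, 3->2, 14->7
rank(y): 7->7, 6->6, 1->1, 8->8, 4->4, 3->3, 2->2, 5->5
Step 2: d_i = R_x(i) - R_y(i); compute d_i^2.
  (5-7)^2=4, (6-6)^2=0, (1-1)^2=0, (8-8)^2=0, (4-4)^2=0, (3-3)^2=0, (2-2)^2=0, (7-5)^2=4
sum(d^2) = 8.
Step 3: rho = 1 - 6*8 / (8*(8^2 - 1)) = 1 - 48/504 = 0.904762.
Step 4: Under H0, t = rho * sqrt((n-2)/(1-rho^2)) = 5.2034 ~ t(6).
Step 5: Two-sided p-value from the t-distribution with 6 df = 0.002008.
Step 6: alpha = 0.05. reject H0.

rho = 0.9048, p = 0.002008, reject H0 at alpha = 0.05.


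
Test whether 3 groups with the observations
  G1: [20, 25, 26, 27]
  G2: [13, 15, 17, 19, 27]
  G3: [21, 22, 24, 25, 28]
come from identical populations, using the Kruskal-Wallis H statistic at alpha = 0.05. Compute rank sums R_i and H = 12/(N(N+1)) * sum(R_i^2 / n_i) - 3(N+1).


Step 1: Combine all N = 14 observations and assign midranks.
sorted (value, group, rank): (13,G2,1), (15,G2,2), (17,G2,3), (19,G2,4), (20,G1,5), (21,G3,6), (22,G3,7), (24,G3,8), (25,G1,9.5), (25,G3,9.5), (26,G1,11), (27,G1,12.5), (27,G2,12.5), (28,G3,14)
Step 2: Sum ranks within each group.
R_1 = 38 (n_1 = 4)
R_2 = 22.5 (n_2 = 5)
R_3 = 44.5 (n_3 = 5)
Step 3: H = 12/(N(N+1)) * sum(R_i^2/n_i) - 3(N+1)
     = 12/(14*15) * (38^2/4 + 22.5^2/5 + 44.5^2/5) - 3*15
     = 0.057143 * 858.3 - 45
     = 4.045714.
Step 4: Ties present; correction factor C = 1 - 12/(14^3 - 14) = 0.995604. Corrected H = 4.045714 / 0.995604 = 4.063576.
Step 5: Under H0, H ~ chi^2(2); p-value = 0.131101.
Step 6: alpha = 0.05. fail to reject H0.

H = 4.0636, df = 2, p = 0.131101, fail to reject H0.


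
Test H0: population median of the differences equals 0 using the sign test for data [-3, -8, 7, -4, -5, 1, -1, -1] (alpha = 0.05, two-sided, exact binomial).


Step 1: Discard zero differences. Original n = 8; n_eff = number of nonzero differences = 8.
Nonzero differences (with sign): -3, -8, +7, -4, -5, +1, -1, -1
Step 2: Count signs: positive = 2, negative = 6.
Step 3: Under H0: P(positive) = 0.5, so the number of positives S ~ Bin(8, 0.5).
Step 4: Two-sided exact p-value = sum of Bin(8,0.5) probabilities at or below the observed probability = 0.289062.
Step 5: alpha = 0.05. fail to reject H0.

n_eff = 8, pos = 2, neg = 6, p = 0.289062, fail to reject H0.


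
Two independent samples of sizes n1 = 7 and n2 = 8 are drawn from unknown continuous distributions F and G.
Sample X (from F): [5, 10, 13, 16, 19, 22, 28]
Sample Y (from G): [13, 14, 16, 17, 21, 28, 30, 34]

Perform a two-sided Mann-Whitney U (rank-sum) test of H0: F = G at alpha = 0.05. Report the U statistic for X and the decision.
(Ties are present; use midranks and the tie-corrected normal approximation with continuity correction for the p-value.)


Step 1: Combine and sort all 15 observations; assign midranks.
sorted (value, group): (5,X), (10,X), (13,X), (13,Y), (14,Y), (16,X), (16,Y), (17,Y), (19,X), (21,Y), (22,X), (28,X), (28,Y), (30,Y), (34,Y)
ranks: 5->1, 10->2, 13->3.5, 13->3.5, 14->5, 16->6.5, 16->6.5, 17->8, 19->9, 21->10, 22->11, 28->12.5, 28->12.5, 30->14, 34->15
Step 2: Rank sum for X: R1 = 1 + 2 + 3.5 + 6.5 + 9 + 11 + 12.5 = 45.5.
Step 3: U_X = R1 - n1(n1+1)/2 = 45.5 - 7*8/2 = 45.5 - 28 = 17.5.
       U_Y = n1*n2 - U_X = 56 - 17.5 = 38.5.
Step 4: Ties are present, so use the tie-corrected normal approximation (with continuity correction) for the p-value.
Step 5: p-value = 0.245891; compare to alpha = 0.05. fail to reject H0.

U_X = 17.5, p = 0.245891, fail to reject H0 at alpha = 0.05.


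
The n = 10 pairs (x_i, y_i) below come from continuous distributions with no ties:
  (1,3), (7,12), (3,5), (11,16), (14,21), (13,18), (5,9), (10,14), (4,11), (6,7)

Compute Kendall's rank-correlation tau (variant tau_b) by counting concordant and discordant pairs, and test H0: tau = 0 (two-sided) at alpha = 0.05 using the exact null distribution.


Step 1: Enumerate the 45 unordered pairs (i,j) with i<j and classify each by sign(x_j-x_i) * sign(y_j-y_i).
  (1,2):dx=+6,dy=+9->C; (1,3):dx=+2,dy=+2->C; (1,4):dx=+10,dy=+13->C; (1,5):dx=+13,dy=+18->C
  (1,6):dx=+12,dy=+15->C; (1,7):dx=+4,dy=+6->C; (1,8):dx=+9,dy=+11->C; (1,9):dx=+3,dy=+8->C
  (1,10):dx=+5,dy=+4->C; (2,3):dx=-4,dy=-7->C; (2,4):dx=+4,dy=+4->C; (2,5):dx=+7,dy=+9->C
  (2,6):dx=+6,dy=+6->C; (2,7):dx=-2,dy=-3->C; (2,8):dx=+3,dy=+2->C; (2,9):dx=-3,dy=-1->C
  (2,10):dx=-1,dy=-5->C; (3,4):dx=+8,dy=+11->C; (3,5):dx=+11,dy=+16->C; (3,6):dx=+10,dy=+13->C
  (3,7):dx=+2,dy=+4->C; (3,8):dx=+7,dy=+9->C; (3,9):dx=+1,dy=+6->C; (3,10):dx=+3,dy=+2->C
  (4,5):dx=+3,dy=+5->C; (4,6):dx=+2,dy=+2->C; (4,7):dx=-6,dy=-7->C; (4,8):dx=-1,dy=-2->C
  (4,9):dx=-7,dy=-5->C; (4,10):dx=-5,dy=-9->C; (5,6):dx=-1,dy=-3->C; (5,7):dx=-9,dy=-12->C
  (5,8):dx=-4,dy=-7->C; (5,9):dx=-10,dy=-10->C; (5,10):dx=-8,dy=-14->C; (6,7):dx=-8,dy=-9->C
  (6,8):dx=-3,dy=-4->C; (6,9):dx=-9,dy=-7->C; (6,10):dx=-7,dy=-11->C; (7,8):dx=+5,dy=+5->C
  (7,9):dx=-1,dy=+2->D; (7,10):dx=+1,dy=-2->D; (8,9):dx=-6,dy=-3->C; (8,10):dx=-4,dy=-7->C
  (9,10):dx=+2,dy=-4->D
Step 2: C = 42, D = 3, total pairs = 45.
Step 3: tau = (C - D)/(n(n-1)/2) = (42 - 3)/45 = 0.866667.
Step 4: Exact two-sided p-value (enumerate n! = 3628800 permutations of y under H0): p = 0.000115.
Step 5: alpha = 0.05. reject H0.

tau_b = 0.8667 (C=42, D=3), p = 0.000115, reject H0.


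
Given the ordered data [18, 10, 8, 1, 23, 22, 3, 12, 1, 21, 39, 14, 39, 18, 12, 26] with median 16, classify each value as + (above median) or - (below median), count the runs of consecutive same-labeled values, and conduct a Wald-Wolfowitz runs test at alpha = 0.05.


Step 1: Compute median = 16; label A = above, B = below.
Labels in order: ABBBAABBBAABAABA  (n_A = 8, n_B = 8)
Step 2: Count runs R = 9.
Step 3: Under H0 (random ordering), E[R] = 2*n_A*n_B/(n_A+n_B) + 1 = 2*8*8/16 + 1 = 9.0000.
        Var[R] = 2*n_A*n_B*(2*n_A*n_B - n_A - n_B) / ((n_A+n_B)^2 * (n_A+n_B-1)) = 14336/3840 = 3.7333.
        SD[R] = 1.9322.
Step 4: R = E[R], so z = 0 with no continuity correction.
Step 5: Two-sided p-value via normal approximation = 2*(1 - Phi(|z|)) = 1.000000.
Step 6: alpha = 0.05. fail to reject H0.

R = 9, z = 0.0000, p = 1.000000, fail to reject H0.


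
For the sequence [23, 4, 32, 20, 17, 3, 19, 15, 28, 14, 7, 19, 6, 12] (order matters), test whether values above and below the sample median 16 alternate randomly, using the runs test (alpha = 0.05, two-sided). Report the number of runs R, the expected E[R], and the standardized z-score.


Step 1: Compute median = 16; label A = above, B = below.
Labels in order: ABAAABABABBABB  (n_A = 7, n_B = 7)
Step 2: Count runs R = 10.
Step 3: Under H0 (random ordering), E[R] = 2*n_A*n_B/(n_A+n_B) + 1 = 2*7*7/14 + 1 = 8.0000.
        Var[R] = 2*n_A*n_B*(2*n_A*n_B - n_A - n_B) / ((n_A+n_B)^2 * (n_A+n_B-1)) = 8232/2548 = 3.2308.
        SD[R] = 1.7974.
Step 4: Continuity-corrected z = (R - 0.5 - E[R]) / SD[R] = (10 - 0.5 - 8.0000) / 1.7974 = 0.8345.
Step 5: Two-sided p-value via normal approximation = 2*(1 - Phi(|z|)) = 0.403986.
Step 6: alpha = 0.05. fail to reject H0.

R = 10, z = 0.8345, p = 0.403986, fail to reject H0.
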